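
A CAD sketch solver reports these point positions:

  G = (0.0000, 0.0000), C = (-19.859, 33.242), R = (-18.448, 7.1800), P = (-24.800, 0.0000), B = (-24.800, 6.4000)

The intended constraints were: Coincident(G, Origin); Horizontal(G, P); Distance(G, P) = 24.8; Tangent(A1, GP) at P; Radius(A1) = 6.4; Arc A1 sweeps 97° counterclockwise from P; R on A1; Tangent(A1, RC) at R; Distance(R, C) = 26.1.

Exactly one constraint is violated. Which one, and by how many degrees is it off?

Tangent(A1, RC) at R — off by 3.90°.

G = (0.00, 0.00) ✓; G.y = 0.00, P.y = 0.00 ✓; |GP| = 24.80 ✓; ∠(BP, PG) = 90.00° ✓; |BP| = 6.400 ✓; bearing(B→R) − bearing(B→P) = 97.00° ✓; |BR| = 6.400 ✓; ∠(BR, RC) = 93.90° ✗; |RC| = 26.10 ✓.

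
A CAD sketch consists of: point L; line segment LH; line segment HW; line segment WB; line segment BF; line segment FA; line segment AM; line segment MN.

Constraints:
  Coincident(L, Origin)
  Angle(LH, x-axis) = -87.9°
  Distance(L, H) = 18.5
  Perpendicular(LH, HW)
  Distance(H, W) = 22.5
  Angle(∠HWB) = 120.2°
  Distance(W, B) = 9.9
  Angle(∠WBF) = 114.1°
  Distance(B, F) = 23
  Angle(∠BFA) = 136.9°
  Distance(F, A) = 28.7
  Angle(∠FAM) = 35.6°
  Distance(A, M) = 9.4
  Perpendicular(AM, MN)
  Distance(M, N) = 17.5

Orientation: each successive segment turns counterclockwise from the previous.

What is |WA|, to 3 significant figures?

49.1

L is at the origin; LH runs at -87.9° with length 18.5, so H = (0.678, -18.5). The perpendicularity gives HW at right angles to LH, so HW runs at 2.10°; with |HW| = 22.5, W = (23.2, -17.7). ∠HWB = 120.2° gives WB at 61.9° from the x-axis; with |WB| = 9.9, B = (27.8, -8.93). ∠WBF = 114.1° gives BF at 128° from the x-axis; with |BF| = 23.0, F = (13.7, 9.24). ∠BFA = 136.9° gives FA at 171° from the x-axis; with |FA| = 28.7, A = (-14.6, 13.8). Then |WA| = |A − W| = 49.1.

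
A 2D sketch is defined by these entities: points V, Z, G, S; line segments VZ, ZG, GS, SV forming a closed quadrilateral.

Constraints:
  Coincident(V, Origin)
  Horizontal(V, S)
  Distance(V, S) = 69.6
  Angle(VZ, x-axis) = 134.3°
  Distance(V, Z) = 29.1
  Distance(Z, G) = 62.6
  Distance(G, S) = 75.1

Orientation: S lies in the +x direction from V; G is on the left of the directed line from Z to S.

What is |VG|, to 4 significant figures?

67.46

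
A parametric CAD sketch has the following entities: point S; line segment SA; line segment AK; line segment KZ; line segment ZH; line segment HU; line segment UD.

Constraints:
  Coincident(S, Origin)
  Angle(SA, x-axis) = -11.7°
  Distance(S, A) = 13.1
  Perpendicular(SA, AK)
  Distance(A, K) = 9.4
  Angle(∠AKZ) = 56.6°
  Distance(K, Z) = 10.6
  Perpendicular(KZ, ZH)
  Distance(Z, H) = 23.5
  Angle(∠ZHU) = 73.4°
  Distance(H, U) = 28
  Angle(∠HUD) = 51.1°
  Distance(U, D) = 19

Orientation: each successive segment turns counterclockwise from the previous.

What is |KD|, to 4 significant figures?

4.774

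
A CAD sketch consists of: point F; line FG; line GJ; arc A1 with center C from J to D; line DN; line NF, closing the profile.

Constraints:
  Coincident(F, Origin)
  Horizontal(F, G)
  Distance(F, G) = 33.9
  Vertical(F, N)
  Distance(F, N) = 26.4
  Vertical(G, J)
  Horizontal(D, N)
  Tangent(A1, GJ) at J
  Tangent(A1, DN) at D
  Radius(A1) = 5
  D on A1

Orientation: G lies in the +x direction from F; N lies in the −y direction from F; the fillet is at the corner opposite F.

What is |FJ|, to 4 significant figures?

40.09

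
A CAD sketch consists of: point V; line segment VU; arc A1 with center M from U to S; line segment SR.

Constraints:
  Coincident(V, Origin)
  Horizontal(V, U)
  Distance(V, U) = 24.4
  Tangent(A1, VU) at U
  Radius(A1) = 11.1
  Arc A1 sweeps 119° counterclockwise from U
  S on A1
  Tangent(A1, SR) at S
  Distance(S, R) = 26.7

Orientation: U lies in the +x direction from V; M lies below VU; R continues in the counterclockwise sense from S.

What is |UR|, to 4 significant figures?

39.96

On A1, U sits at bearing 90° from M; a 119° counterclockwise sweep puts S at bearing 209°, so S = M + 11.1·(cos 209°, sin 209°) = (14.69, -16.48). A1 meets SR tangentially, so MS is at right angles to SR, so SR runs along (−sin 209°, cos 209°); with |SR| = 26.7, R = (27.64, -39.83). Then |UR| = |R − U| = 39.96.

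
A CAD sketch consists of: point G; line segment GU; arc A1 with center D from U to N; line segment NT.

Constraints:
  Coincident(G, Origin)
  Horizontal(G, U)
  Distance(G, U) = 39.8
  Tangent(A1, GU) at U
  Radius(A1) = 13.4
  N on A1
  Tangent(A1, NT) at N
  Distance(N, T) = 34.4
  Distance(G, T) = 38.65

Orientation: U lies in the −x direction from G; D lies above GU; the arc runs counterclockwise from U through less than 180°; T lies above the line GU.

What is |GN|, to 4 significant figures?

28.92

Checks: ∠(DU, UG) = 90.00° ✓; |DN| = 13.40 ✓; ∠(DN, NT) = 90.00° ✓; |NT| = 34.40 ✓; |GT| = 38.65 ✓.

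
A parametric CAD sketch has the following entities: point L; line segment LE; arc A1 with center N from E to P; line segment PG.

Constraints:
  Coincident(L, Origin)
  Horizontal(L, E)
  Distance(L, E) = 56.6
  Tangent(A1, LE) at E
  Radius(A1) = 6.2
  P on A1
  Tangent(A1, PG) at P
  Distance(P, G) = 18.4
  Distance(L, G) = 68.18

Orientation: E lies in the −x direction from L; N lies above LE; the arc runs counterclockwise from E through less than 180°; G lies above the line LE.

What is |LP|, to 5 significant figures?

52.852

Checks: |NP| = 6.200 ✓; ∠(NP, PG) = 90.00° ✓; |PG| = 18.40 ✓; |LG| = 68.18 ✓.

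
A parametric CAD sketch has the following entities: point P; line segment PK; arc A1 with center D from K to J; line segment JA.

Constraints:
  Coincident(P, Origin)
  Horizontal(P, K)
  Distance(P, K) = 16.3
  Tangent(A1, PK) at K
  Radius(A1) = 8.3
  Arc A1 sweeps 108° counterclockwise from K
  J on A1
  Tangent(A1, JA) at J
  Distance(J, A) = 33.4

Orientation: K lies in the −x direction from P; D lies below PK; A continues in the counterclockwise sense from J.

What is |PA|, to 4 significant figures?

44.83

P is at the origin; P and K share the same y with |PK| = 16.3 and K on the −x side, so K = (-16.30, 0.000). Tangency of A1 to PK means the radius DK is perpendicular to PK, so D = K + (0, -8.3) = (-16.30, -8.300). On A1, K sits at bearing 90° from D; a 108° counterclockwise sweep puts J at bearing 198°, so J = D + 8.3·(cos 198°, sin 198°) = (-24.19, -10.86). Tangency of A1 to JA means the radius DJ is perpendicular to JA, so JA runs along (−sin 198°, cos 198°); with |JA| = 33.4, A = (-13.87, -42.63). Then |PA| = |A − P| = 44.83.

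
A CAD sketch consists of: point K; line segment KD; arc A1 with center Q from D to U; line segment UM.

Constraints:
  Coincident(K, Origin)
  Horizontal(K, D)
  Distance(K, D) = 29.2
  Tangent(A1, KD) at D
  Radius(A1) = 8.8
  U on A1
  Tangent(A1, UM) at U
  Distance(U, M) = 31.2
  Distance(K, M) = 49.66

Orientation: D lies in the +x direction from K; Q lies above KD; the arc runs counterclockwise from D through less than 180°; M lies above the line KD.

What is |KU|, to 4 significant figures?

39.29

Checks: |QU| = 8.800 ✓; ∠(QU, UM) = 90.00° ✓; |UM| = 31.20 ✓; |KM| = 49.66 ✓.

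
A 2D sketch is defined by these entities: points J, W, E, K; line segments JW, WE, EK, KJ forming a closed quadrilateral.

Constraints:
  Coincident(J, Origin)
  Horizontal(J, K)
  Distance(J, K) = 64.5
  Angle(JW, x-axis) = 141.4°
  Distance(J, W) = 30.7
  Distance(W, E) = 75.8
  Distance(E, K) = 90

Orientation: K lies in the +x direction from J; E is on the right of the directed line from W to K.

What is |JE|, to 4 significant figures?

55.15

J is at the origin; J and K share the same y with |JK| = 64.5 and K in +x, so K = (64.5, 0). JW runs at 141.4° with |JW| = 30.7, so W = (-23.99, 19.15). E is determined by |WE| = 75.8 and |EK| = 90.0 together: it lies at the intersection of circle(W, 75.8) and circle(K, 90.0). With |WK| = 90.54, the foot of the radical line on WK is 32.27 from W and the perpendicular offset is √(75.8² − 32.27²) = 68.59. Taking the right-of-WK solution: E = (-6.963, -54.71).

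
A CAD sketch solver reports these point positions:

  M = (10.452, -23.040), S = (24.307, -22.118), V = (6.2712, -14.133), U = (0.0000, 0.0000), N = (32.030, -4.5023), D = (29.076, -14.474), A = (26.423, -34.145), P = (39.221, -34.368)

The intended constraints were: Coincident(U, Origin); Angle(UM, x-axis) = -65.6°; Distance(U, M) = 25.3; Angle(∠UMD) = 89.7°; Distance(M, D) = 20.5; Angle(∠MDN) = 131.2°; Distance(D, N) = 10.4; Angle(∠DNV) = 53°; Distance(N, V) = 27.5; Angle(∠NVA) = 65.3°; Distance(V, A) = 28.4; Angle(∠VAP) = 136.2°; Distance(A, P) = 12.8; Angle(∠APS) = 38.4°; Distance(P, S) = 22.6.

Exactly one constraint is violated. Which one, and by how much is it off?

Distance(P, S) = 22.6 — off by 3.30.

U = (0.00, 0.00) ✓; UM at -65.60° ✓; |UM| = 25.30 ✓; ∠UMD = 89.70° ✓; |MD| = 20.50 ✓; ∠MDN = 131.2° ✓; |DN| = 10.40 ✓; ∠DNV = 53.00° ✓; |NV| = 27.50 ✓; ∠NVA = 65.30° ✓; |VA| = 28.40 ✓; ∠VAP = 136.2° ✓; |AP| = 12.80 ✓; ∠APS = 38.40° ✓; |PS| = 19.30 ✗.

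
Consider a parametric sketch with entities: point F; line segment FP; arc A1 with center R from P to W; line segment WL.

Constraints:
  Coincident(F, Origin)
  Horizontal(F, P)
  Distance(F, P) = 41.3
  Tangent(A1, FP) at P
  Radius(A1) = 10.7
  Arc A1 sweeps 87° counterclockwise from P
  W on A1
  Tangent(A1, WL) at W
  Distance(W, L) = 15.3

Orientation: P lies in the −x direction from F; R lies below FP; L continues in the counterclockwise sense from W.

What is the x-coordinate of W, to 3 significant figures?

-52.0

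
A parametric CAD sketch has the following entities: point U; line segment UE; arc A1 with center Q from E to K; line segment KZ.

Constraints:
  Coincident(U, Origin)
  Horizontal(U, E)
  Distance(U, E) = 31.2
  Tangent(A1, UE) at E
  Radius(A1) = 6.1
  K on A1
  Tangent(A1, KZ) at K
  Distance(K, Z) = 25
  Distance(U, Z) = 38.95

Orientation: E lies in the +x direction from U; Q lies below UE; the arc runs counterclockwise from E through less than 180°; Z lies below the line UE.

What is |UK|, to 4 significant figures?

25.77

Checks: |QK| = 6.100 ✓; ∠(QK, KZ) = 90.00° ✓; |KZ| = 25.00 ✓; |UZ| = 38.95 ✓.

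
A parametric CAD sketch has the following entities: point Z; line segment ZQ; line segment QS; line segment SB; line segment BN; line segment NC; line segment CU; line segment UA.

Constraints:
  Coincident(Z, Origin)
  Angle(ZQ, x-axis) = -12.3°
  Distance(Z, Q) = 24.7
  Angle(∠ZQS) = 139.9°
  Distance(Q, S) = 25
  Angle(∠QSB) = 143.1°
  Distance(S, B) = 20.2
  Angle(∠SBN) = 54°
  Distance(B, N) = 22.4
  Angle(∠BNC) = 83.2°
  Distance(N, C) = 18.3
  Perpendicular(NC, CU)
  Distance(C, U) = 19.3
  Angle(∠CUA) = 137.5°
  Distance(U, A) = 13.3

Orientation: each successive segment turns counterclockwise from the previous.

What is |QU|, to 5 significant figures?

35.567

∠BNC = 83.2° gives NC at -72.500° from the x-axis; with |NC| = 18.3, C = (38.373, 3.0483). NC is perpendicular to CU, so CU runs at 17.500°; with |CU| = 19.3, U = (56.779, 8.8520). Then |QU| = |U − Q| = 35.567.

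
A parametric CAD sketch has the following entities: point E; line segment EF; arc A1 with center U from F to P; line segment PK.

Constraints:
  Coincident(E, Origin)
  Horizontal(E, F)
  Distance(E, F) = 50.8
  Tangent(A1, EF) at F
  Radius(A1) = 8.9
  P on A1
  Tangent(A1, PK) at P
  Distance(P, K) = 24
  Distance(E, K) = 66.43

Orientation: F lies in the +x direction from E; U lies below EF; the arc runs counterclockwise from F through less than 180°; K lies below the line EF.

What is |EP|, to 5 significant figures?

45.706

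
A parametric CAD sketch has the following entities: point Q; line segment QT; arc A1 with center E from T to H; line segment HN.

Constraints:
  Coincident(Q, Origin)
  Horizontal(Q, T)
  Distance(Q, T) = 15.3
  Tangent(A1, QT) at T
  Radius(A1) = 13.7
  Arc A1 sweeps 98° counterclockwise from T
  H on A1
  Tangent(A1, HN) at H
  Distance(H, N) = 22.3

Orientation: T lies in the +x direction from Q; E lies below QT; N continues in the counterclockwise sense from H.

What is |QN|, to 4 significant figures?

38.00

Q is at the origin; QT is horizontal with |QT| = 15.3 and T on the +x side, so T = (15.30, 0.000). Since A1 is tangent to QT there, ET ⟂ QT, so E = T + (0, -13.7) = (15.30, -13.70). On A1, T sits at bearing 90° from E; a 98° counterclockwise sweep puts H at bearing 188°, so H = E + 13.7·(cos 188°, sin 188°) = (1.733, -15.61). A1 meets HN tangentially, so EH is at right angles to HN, so HN runs along (−sin 188°, cos 188°); with |HN| = 22.3, N = (4.837, -37.69). Then |QN| = |N − Q| = 38.00.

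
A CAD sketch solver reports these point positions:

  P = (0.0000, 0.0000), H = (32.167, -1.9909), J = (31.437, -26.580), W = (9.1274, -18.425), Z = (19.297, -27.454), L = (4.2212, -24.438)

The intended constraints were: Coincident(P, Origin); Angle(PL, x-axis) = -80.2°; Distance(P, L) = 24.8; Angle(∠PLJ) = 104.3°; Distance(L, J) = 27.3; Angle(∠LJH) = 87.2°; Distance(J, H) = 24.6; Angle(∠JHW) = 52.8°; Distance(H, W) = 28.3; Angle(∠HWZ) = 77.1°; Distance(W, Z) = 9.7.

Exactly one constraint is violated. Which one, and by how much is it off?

Distance(W, Z) = 9.7 — off by 3.90.

P = (0.00, 0.00) ✓; PL at -80.20° ✓; |PL| = 24.80 ✓; ∠PLJ = 104.3° ✓; |LJ| = 27.30 ✓; ∠LJH = 87.20° ✓; |JH| = 24.60 ✓; ∠JHW = 52.80° ✓; |HW| = 28.30 ✓; ∠HWZ = 77.10° ✓; |WZ| = 13.60 ✗.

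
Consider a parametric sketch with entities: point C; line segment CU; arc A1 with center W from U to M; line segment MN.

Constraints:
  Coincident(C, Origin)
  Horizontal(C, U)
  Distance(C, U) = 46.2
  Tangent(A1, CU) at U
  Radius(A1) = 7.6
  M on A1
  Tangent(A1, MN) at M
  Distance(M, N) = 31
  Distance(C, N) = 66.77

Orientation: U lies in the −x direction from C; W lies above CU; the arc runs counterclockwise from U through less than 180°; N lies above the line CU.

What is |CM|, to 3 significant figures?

41.1

Checks: |WM| = 7.600 ✓; ∠(WM, MN) = 90.00° ✓; |MN| = 31.00 ✓; |CN| = 66.77 ✓.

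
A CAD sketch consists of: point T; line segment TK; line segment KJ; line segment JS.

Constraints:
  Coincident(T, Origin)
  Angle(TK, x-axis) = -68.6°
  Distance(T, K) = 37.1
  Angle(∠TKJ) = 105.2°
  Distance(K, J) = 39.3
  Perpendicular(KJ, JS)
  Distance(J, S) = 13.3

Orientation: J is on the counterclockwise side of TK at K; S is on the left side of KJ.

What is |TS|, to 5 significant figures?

53.945

T is at the origin; TK runs at -68.6° with length 37.1, so K = 37.1·(cos -68.6°, sin -68.6°) = (13.537, -34.542). ∠TKJ = 105.2°, so KJ runs at -68.6° + (180° − 105.2°) = 6.2000° from the x-axis; with |KJ| = 39.3, J = K + 39.3·(cos 6.2000°, sin 6.2000°) = (52.607, -30.298). KJ is perpendicular to JS; with |JS| = 13.3 on the left of KJ, S = J + 13.3·(-0.10800, 0.99415) = (51.171, -17.076). Then |TS| = |S − T| = 53.945.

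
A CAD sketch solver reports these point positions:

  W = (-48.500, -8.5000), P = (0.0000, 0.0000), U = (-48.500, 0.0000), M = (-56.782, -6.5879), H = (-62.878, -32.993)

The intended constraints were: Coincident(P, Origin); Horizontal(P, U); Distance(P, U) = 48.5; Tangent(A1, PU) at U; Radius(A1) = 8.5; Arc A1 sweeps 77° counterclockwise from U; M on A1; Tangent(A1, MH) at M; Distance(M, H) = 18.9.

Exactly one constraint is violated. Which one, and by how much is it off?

Distance(M, H) = 18.9 — off by 8.20.

P = (0.00, 0.00) ✓; P.y = 0.00, U.y = 0.00 ✓; |PU| = 48.50 ✓; ∠(WU, UP) = 90.00° ✓; |WU| = 8.500 ✓; bearing(W→M) − bearing(W→U) = 77.00° ✓; |WM| = 8.500 ✓; ∠(WM, MH) = 90.00° ✓; |MH| = 27.10 ✗.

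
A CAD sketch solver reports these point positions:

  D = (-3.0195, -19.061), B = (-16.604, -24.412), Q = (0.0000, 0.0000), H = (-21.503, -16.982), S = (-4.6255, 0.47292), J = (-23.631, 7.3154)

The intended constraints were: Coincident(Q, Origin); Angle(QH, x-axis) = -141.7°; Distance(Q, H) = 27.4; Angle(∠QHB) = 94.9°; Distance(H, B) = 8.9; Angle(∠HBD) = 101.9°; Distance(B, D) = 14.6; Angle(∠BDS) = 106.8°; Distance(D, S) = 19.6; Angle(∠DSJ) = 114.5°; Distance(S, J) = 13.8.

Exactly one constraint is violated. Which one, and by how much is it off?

Distance(S, J) = 13.8 — off by 6.40.

Q = (0.00, 0.00) ✓; QH at -141.7° ✓; |QH| = 27.40 ✓; ∠QHB = 94.90° ✓; |HB| = 8.900 ✓; ∠HBD = 101.9° ✓; |BD| = 14.60 ✓; ∠BDS = 106.8° ✓; |DS| = 19.60 ✓; ∠DSJ = 114.5° ✓; |SJ| = 20.20 ✗.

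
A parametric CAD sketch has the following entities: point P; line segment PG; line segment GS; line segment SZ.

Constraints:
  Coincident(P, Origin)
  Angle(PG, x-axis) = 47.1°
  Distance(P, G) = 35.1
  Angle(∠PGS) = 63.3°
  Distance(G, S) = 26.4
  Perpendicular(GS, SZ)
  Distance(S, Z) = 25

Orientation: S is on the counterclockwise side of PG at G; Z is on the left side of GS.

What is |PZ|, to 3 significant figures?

12.4

P is at the origin; PG runs at 47.1° with length 35.1, so G = 35.1·(cos 47.1°, sin 47.1°) = (23.9, 25.7). ∠PGS = 63.3°, so GS runs at 47.1° + (180° − 63.3°) = 164° from the x-axis; with |GS| = 26.4, S = G + 26.4·(cos 164°, sin 164°) = (-1.46, 33.1). The perpendicularity gives SZ at right angles to GS; with |SZ| = 25.0 on the left of GS, Z = S + 25.0·(-0.279, -0.960) = (-8.43, 9.07). Then |PZ| = |Z − P| = 12.4.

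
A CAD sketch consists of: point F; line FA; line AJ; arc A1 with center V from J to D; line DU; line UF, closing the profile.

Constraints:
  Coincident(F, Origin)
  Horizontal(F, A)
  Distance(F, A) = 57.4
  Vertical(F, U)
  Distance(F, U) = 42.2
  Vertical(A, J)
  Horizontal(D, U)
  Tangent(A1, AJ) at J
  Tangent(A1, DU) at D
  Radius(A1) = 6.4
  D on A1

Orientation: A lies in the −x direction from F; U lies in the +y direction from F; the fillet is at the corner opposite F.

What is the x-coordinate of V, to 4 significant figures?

-51.00

F is at the origin; F and A share the same y with |FA| = 57.4 and A on the −x side, so A = (-57.40, 0.000). FU is vertical with |FU| = 42.2 and U on the +y side, so U = (0.000, 42.20). The virtual corner opposite F is at (-57.40, 42.20). A1 meets AJ tangentially, so VJ is at right angles to AJ and the tangent condition forces VD to be normal to DU, with radius 6.4, so the center V sits 6.4 in from both sides at V = (-51.00, 35.80). So V.x = -51.00.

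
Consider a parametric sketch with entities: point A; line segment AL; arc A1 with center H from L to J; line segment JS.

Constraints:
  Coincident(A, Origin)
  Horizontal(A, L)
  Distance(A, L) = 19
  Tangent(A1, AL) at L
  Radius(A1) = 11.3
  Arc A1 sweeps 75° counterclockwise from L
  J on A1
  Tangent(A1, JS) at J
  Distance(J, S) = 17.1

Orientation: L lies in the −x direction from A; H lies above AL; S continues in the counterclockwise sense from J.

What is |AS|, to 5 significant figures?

25.160

On A1, L sits at bearing -90° from H; a 75° counterclockwise sweep puts J at bearing -15°, so J = H + 11.3·(cos -15°, sin -15°) = (-8.0850, 8.3753). The tangent condition forces HJ to be normal to JS, so JS runs along (−sin -15°, cos -15°); with |JS| = 17.1, S = (-3.6592, 24.893). Then |AS| = |S − A| = 25.160.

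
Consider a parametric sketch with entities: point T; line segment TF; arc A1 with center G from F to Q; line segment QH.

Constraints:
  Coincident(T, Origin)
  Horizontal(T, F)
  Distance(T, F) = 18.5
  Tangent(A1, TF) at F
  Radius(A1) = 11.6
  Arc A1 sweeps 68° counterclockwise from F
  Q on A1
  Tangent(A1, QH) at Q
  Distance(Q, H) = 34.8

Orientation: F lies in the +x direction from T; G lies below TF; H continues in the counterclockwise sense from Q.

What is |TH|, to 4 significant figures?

39.87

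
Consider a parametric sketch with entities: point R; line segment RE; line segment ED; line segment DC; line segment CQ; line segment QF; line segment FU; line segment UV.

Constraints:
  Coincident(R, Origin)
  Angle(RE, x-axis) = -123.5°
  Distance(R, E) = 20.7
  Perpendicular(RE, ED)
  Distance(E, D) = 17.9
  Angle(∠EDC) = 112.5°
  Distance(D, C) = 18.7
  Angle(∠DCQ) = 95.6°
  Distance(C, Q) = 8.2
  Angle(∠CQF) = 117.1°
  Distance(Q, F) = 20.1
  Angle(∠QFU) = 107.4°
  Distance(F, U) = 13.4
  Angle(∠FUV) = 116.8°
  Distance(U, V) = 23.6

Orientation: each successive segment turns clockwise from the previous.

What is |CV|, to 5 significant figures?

24.509

∠QFU = 107.4° gives FU at -140.90° from the x-axis; with |FU| = 13.4, U = (-17.587, -16.924). ∠FUV = 116.8° gives UV at 155.90° from the x-axis; with |UV| = 23.6, V = (-39.130, -7.2870). Then |CV| = |V − C| = 24.509.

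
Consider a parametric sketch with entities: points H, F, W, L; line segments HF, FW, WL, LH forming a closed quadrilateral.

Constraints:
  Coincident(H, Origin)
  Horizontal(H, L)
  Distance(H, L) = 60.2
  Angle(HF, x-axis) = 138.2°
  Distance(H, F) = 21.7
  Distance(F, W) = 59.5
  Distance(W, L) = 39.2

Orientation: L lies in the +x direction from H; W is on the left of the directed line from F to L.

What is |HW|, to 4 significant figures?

52.39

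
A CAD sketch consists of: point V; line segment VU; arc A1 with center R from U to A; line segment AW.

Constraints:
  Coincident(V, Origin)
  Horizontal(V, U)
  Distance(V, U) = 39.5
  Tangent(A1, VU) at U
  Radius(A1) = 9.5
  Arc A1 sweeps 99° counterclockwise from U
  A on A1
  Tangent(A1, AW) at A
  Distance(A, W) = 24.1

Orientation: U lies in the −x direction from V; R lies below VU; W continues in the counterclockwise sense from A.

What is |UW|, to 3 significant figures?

35.2

On A1, U sits at bearing 90° from R; a 99° counterclockwise sweep puts A at bearing 189°, so A = R + 9.5·(cos 189°, sin 189°) = (-48.9, -11.0). Since A1 is tangent to AW there, RA ⟂ AW, so AW runs along (−sin 189°, cos 189°); with |AW| = 24.1, W = (-45.1, -34.8). Then |UW| = |W − U| = 35.2.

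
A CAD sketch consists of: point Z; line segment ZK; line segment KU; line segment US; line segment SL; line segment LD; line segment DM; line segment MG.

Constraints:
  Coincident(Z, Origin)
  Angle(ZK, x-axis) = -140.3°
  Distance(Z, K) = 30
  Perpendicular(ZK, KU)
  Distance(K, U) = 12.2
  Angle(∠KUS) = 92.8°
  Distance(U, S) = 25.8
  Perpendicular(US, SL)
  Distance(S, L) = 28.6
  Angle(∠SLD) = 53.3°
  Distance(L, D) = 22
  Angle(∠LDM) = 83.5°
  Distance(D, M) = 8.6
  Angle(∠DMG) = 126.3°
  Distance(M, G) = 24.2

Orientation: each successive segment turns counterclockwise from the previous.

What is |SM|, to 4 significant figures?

14.91

Z is at the origin; ZK runs at -140.3° with length 30.0, so K = (-23.08, -19.16). The perpendicularity gives KU at right angles to ZK, so KU runs at -50.30°; with |KU| = 12.2, U = (-15.29, -28.55). ∠KUS = 92.8° gives US at 36.90° from the x-axis; with |US| = 25.8, S = (5.343, -13.06). US is perpendicular to SL, so SL runs at 126.9°; with |SL| = 28.6, L = (-11.83, 9.812). ∠SLD = 53.3° gives LD at -106.4° from the x-axis; with |LD| = 22.0, D = (-18.04, -11.29). ∠LDM = 83.5° gives DM at -9.900° from the x-axis; with |DM| = 8.6, M = (-9.569, -12.77). Then |SM| = |M − S| = 14.91.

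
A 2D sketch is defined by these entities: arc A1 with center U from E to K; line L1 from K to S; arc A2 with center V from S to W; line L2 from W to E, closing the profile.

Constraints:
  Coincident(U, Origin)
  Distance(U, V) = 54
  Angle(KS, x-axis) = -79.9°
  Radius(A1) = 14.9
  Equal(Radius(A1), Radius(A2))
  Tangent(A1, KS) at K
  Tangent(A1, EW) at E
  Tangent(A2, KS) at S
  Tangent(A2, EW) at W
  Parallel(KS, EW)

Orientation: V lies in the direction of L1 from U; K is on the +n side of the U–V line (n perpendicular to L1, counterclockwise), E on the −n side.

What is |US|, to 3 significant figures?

56.0

Tangency of A1 to both parallel lines with radius 14.9 puts K and E at U ± 14.9·n: K = (14.7, 2.61), E = (-14.7, -2.61). Equal radii place S and W the same way about V: S = V + 14.9·n = (24.1, -50.6), W = V − 14.9·n = (-5.20, -55.8). Then |US| = |S − U| = 56.0.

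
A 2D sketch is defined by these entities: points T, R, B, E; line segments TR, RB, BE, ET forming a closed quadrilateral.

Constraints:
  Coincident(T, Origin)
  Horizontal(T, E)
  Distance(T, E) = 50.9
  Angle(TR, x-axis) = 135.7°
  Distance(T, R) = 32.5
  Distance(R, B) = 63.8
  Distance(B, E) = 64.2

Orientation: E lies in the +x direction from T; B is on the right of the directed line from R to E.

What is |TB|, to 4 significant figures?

37.26

Checks: |RB| = 63.80 ✓; |BE| = 64.20 ✓.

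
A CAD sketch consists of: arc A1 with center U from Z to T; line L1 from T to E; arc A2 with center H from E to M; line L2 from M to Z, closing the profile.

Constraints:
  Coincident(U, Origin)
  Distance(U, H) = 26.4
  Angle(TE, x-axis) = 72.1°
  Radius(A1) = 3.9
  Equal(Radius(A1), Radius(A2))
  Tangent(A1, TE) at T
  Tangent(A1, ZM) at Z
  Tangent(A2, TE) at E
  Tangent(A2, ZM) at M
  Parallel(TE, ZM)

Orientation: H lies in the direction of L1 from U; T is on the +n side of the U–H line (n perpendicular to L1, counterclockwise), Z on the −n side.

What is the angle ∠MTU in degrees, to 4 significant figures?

73.54°

The slot axis is L1's direction at 72.1°, so u = (cos 72.1°, sin 72.1°) = (0.3074, 0.9516) and n = (−sin 72.1°, cos 72.1°) = (-0.9516, 0.3074). U is at the origin and H lies 26.4 along u from U, so H = 26.4·u = (8.114, 25.12). Tangency of A1 to both parallel lines with radius 3.9 puts T and Z at U ± 3.9·n: T = (-3.711, 1.199), Z = (3.711, -1.199). Equal radii place E and M the same way about H: E = H + 3.9·n = (4.403, 26.32), M = H − 3.9·n = (11.83, 23.92). Then cos ∠MTU = TM·TU / (|TM||TU|), giving 73.54°.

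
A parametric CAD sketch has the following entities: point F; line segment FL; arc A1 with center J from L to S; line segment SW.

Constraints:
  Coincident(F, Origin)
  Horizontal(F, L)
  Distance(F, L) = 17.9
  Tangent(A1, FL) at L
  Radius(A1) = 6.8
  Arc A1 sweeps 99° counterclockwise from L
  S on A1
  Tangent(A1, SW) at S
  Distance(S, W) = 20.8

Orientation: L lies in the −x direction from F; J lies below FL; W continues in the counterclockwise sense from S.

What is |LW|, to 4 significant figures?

28.62

On A1, L sits at bearing 90° from J; a 99° counterclockwise sweep puts S at bearing 189°, so S = J + 6.8·(cos 189°, sin 189°) = (-24.62, -7.864). Since A1 is tangent to SW there, JS ⟂ SW, so SW runs along (−sin 189°, cos 189°); with |SW| = 20.8, W = (-21.36, -28.41). Then |LW| = |W − L| = 28.62.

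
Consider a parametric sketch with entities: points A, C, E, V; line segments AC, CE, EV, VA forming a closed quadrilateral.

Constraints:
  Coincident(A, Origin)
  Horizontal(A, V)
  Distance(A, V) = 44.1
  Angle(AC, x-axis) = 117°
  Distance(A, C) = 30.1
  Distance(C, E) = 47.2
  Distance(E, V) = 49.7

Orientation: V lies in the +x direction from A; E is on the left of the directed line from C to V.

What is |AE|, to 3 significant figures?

55.4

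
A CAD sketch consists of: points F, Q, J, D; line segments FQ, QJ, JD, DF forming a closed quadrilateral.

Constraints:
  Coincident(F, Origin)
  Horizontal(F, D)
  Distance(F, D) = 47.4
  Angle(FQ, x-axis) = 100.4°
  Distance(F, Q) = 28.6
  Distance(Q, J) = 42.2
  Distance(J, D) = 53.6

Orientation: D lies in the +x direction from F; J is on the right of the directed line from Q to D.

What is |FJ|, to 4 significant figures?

14.71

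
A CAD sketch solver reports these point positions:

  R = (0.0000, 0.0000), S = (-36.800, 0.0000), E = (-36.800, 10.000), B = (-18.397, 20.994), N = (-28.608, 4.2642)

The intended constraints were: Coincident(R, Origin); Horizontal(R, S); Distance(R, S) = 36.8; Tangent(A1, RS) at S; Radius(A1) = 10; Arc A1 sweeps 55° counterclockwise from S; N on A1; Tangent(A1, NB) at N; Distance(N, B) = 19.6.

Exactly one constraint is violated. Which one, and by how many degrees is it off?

Tangent(A1, NB) at N — off by 3.60°.

R = (0.00, 0.00) ✓; R.y = 0.00, S.y = 0.00 ✓; |RS| = 36.80 ✓; ∠(ES, SR) = 90.00° ✓; |ES| = 10.00 ✓; bearing(E→N) − bearing(E→S) = 55.00° ✓; |EN| = 10.00 ✓; ∠(EN, NB) = 86.40° ✗; |NB| = 19.60 ✓.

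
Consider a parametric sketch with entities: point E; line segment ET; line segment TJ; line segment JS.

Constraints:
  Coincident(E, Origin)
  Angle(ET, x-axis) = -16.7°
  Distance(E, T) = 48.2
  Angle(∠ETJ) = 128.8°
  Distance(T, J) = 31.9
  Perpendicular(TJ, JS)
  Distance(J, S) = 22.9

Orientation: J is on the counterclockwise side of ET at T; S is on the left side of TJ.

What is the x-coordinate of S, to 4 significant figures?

59.49

∠ETJ = 128.8°, so TJ runs at -16.7° + (180° − 128.8°) = 34.50° from the x-axis; with |TJ| = 31.9, J = T + 31.9·(cos 34.50°, sin 34.50°) = (72.46, 4.218). The perpendicularity gives JS at right angles to TJ; with |JS| = 22.9 on the left of TJ, S = J + 22.9·(-0.5664, 0.8241) = (59.49, 23.09). So S.x = 59.49.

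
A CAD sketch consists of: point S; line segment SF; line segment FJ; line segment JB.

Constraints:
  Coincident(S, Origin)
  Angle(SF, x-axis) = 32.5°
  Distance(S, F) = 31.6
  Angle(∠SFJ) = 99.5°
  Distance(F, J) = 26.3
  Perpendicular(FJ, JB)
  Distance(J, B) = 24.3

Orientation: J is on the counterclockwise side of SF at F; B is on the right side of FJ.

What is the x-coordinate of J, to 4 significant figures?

16.37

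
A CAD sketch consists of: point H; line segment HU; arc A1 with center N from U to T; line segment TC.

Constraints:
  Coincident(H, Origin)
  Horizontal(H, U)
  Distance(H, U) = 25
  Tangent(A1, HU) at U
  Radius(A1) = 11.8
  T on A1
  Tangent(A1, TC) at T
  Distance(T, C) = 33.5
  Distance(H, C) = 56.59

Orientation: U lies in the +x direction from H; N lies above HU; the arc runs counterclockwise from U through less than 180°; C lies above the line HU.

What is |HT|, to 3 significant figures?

39.1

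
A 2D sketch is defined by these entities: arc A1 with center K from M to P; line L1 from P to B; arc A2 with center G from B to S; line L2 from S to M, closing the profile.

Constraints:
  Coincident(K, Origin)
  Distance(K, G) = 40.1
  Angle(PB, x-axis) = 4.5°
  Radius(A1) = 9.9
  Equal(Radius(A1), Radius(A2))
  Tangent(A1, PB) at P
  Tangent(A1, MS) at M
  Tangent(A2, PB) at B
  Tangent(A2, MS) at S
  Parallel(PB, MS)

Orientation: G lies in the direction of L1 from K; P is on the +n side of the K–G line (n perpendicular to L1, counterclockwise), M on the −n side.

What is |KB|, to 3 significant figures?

41.3

The slot axis is L1's direction at 4.5°, so u = (cos 4.5°, sin 4.5°) = (0.997, 0.0785) and n = (−sin 4.5°, cos 4.5°) = (-0.0785, 0.997). K is at the origin and G lies 40.1 along u from K, so G = 40.1·u = (40.0, 3.15). Tangency of A1 to both parallel lines with radius 9.9 puts P and M at K ± 9.9·n: P = (-0.777, 9.87), M = (0.777, -9.87). Equal radii place B and S the same way about G: B = G + 9.9·n = (39.2, 13.0), S = G − 9.9·n = (40.8, -6.72). Then |KB| = |B − K| = 41.3.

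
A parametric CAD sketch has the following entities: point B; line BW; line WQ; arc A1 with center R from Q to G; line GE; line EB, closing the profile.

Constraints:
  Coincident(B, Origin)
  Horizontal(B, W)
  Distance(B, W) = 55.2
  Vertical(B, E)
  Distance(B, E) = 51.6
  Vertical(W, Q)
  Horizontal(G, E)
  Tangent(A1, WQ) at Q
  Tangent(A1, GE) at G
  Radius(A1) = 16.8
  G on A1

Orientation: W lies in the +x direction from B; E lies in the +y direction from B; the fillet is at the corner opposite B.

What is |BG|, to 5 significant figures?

64.320

B is at the origin; B and W share the same y with |BW| = 55.2 and W on the +x side, so W = (55.200, 0.0000). BE is vertical with |BE| = 51.6 and E on the +y side, so E = (0.0000, 51.600). The virtual corner opposite B is at (55.200, 51.600). Since A1 is tangent to WQ there, RQ ⟂ WQ and the tangent condition forces RG to be normal to GE, with radius 16.8, so the center R sits 16.8 in from both sides at R = (38.400, 34.800). That places the tangent points at Q = (55.200, 34.800) on WQ and G = (38.400, 51.600) on GE. Then |BG| = |G − B| = 64.320.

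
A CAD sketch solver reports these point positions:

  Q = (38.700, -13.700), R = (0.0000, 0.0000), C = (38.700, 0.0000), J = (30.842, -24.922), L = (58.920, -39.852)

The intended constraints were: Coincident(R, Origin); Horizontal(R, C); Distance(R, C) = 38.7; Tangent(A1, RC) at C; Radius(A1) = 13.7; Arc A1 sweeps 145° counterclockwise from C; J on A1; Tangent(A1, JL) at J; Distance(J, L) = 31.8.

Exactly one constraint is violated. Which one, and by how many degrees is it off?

Tangent(A1, JL) at J — off by 7.00°.

R = (0.00, 0.00) ✓; R.y = 0.00, C.y = 0.00 ✓; |RC| = 38.70 ✓; ∠(QC, CR) = 90.00° ✓; |QC| = 13.70 ✓; bearing(Q→J) − bearing(Q→C) = 145.0° ✓; |QJ| = 13.70 ✓; ∠(QJ, JL) = 83.00° ✗; |JL| = 31.80 ✓.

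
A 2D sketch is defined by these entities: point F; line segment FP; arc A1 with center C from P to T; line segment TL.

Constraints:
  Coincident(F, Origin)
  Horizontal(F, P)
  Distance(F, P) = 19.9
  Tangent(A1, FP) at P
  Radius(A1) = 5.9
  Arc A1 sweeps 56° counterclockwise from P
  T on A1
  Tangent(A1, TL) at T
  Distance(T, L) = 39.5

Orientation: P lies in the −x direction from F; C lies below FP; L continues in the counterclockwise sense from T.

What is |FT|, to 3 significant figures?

24.9

Since A1 is tangent to FP there, CP ⟂ FP, so C = P + (0, -5.9) = (-19.9, -5.90). On A1, P sits at bearing 90° from C; a 56° counterclockwise sweep puts T at bearing 146°, so T = C + 5.9·(cos 146°, sin 146°) = (-24.8, -2.60). Then |FT| = |T − F| = 24.9.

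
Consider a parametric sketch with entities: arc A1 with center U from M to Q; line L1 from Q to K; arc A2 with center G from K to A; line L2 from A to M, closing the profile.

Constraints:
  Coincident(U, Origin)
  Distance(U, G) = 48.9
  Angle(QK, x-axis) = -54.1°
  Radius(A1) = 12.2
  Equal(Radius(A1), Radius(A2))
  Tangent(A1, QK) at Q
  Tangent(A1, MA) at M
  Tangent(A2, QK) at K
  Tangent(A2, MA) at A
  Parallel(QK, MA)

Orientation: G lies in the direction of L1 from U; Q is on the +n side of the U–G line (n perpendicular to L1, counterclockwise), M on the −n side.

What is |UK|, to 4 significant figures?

50.40

Tangency of A1 to both parallel lines with radius 12.2 puts Q and M at U ± 12.2·n: Q = (9.883, 7.154), M = (-9.883, -7.154). Equal radii place K and A the same way about G: K = G + 12.2·n = (38.56, -32.46), A = G − 12.2·n = (18.79, -46.76). Then |UK| = |K − U| = 50.40.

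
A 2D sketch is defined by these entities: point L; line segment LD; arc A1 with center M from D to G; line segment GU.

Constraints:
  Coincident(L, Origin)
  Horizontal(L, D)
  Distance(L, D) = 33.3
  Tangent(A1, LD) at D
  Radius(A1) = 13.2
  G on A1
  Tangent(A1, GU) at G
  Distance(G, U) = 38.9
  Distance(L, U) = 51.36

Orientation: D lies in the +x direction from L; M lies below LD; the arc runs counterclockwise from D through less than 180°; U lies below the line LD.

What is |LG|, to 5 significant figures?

23.092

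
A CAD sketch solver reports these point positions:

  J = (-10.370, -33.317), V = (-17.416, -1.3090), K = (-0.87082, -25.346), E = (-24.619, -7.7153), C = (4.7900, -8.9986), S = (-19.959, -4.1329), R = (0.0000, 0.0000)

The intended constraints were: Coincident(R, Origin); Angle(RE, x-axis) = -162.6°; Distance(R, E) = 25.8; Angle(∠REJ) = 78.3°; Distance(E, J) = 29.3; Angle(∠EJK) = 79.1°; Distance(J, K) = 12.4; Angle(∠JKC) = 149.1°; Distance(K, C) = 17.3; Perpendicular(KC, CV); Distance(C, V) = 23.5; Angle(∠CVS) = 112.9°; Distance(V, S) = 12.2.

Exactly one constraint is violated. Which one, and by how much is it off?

Distance(V, S) = 12.2 — off by 8.40.

R = (0.00, 0.00) ✓; RE at -162.6° ✓; |RE| = 25.80 ✓; ∠REJ = 78.30° ✓; |EJ| = 29.30 ✓; ∠EJK = 79.10° ✓; |JK| = 12.40 ✓; ∠JKC = 149.1° ✓; |KC| = 17.30 ✓; ∠(KC, CV) = 90.00° ✓; |CV| = 23.50 ✓; ∠CVS = 112.9° ✓; |VS| = 3.800 ✗.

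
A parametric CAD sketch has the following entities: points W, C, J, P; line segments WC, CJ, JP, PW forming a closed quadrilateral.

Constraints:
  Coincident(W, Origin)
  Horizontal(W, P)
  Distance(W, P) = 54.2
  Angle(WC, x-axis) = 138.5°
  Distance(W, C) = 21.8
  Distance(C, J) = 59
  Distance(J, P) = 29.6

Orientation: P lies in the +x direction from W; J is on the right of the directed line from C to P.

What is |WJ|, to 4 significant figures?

37.41

W is at the origin; W and P share the same y with |WP| = 54.2 and P in +x, so P = (54.2, 0). WC runs at 138.5° with |WC| = 21.8, so C = (-16.33, 14.45). J is determined by |CJ| = 59.0 and |JP| = 29.6 together: it lies at the intersection of circle(C, 59.0) and circle(P, 29.6). With |CP| = 71.99, the foot of the radical line on CP is 54.09 from C and the perpendicular offset is √(59.0² − 54.09²) = 23.57. Taking the right-of-CP solution: J = (31.93, -19.50).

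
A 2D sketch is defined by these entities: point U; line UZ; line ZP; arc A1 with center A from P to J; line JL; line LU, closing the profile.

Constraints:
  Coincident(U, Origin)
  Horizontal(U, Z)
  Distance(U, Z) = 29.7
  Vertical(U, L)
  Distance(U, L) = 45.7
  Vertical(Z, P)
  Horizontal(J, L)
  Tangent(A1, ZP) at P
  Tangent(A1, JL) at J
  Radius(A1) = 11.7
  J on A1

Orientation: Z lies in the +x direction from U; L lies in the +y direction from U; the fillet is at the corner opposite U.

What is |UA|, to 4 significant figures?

38.47

U is at the origin; U and Z share the same y with |UZ| = 29.7 and Z on the +x side, so Z = (29.70, 0.000). U and L share the same x with |UL| = 45.7 and L on the +y side, so L = (0.000, 45.70). The virtual corner opposite U is at (29.70, 45.70). Since A1 is tangent to ZP there, AP ⟂ ZP and tangency of A1 to JL means the radius AJ is perpendicular to JL, with radius 11.7, so the center A sits 11.7 in from both sides at A = (18.00, 34.00). Then |UA| = |A − U| = 38.47.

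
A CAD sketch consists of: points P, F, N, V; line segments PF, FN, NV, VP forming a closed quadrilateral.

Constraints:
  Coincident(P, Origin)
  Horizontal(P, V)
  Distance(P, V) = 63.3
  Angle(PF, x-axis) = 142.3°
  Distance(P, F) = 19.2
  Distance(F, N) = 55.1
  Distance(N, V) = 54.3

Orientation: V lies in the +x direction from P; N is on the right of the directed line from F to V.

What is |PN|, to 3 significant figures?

36.8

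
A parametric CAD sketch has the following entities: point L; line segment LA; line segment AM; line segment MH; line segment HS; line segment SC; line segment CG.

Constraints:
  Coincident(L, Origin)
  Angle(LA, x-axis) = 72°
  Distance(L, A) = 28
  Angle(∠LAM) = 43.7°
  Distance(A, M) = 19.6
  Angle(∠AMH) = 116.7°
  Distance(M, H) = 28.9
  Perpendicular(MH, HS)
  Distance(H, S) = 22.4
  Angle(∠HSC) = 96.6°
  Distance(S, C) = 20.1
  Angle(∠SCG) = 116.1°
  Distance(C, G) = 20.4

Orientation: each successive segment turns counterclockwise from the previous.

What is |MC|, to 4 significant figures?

26.28

MH is perpendicular to HS, so HS runs at 1.600°; with |HS| = 22.4, S = (14.59, -10.93). ∠HSC = 96.6° gives SC at 85.00° from the x-axis; with |SC| = 20.1, C = (16.35, 9.098). Then |MC| = |C − M| = 26.28.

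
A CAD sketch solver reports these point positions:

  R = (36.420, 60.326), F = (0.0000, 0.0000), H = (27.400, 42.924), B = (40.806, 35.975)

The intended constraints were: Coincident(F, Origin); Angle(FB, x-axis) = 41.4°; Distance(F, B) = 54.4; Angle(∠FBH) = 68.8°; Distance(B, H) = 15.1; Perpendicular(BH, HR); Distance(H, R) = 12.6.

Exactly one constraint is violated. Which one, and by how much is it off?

Distance(H, R) = 12.6 — off by 7.00.

F = (0.00, 0.00) ✓; FB at 41.40° ✓; |FB| = 54.40 ✓; ∠FBH = 68.80° ✓; |BH| = 15.10 ✓; ∠(BH, HR) = 90.00° ✓; |HR| = 19.60 ✗.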